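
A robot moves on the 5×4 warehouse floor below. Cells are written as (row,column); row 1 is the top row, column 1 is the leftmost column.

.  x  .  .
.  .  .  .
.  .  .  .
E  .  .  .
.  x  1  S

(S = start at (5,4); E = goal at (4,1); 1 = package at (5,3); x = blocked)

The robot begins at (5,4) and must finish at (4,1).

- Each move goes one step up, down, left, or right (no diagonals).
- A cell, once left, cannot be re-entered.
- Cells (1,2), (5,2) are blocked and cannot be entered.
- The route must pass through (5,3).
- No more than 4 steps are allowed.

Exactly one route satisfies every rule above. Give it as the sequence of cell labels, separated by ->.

(5,4) -> (5,3) -> (4,3) -> (4,2) -> (4,1)

The budget equals the shortest possible length, so every move has to be on a shortest route through the required cells.
Route from (5,4): left to (5,3), up to (4,3), 2× left (reaching (4,1)) — 4 moves in all.
Check: all required cells visited; 4 ≤ 4 moves.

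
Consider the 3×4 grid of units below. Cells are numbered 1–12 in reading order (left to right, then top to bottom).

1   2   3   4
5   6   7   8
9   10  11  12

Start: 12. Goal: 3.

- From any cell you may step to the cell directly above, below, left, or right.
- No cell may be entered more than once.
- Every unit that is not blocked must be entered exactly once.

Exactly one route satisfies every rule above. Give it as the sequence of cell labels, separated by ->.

Need to visit all 12 open cells exactly once, starting at 12 and ending at 3.
Cell 4 has only two open neighbours (8 and 3), so the path must pass straight through it: one of those is the cell it's entered from and the other is where it exits.
Route from 12: left 3 to 9, up 2 to 1, right 1 to 2, down 1 to 6, right 2 to 8, up 1 to 4, left 1 to 3 — 11 moves in all.
Check: all 12 open cells covered.

12 -> 11 -> 10 -> 9 -> 5 -> 1 -> 2 -> 6 -> 7 -> 8 -> 4 -> 3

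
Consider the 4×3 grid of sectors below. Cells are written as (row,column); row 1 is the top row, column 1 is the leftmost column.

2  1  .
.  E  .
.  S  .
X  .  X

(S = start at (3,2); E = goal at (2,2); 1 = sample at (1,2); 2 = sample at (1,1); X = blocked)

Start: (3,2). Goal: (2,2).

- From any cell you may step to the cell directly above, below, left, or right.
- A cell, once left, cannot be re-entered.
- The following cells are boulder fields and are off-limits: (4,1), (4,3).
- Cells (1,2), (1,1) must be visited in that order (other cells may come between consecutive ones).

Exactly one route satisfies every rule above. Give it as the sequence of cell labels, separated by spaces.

The waypoints must appear in the order (1,2), (1,1), with no cell reused.
Route from (3,2): right 1 to (3,3), up 2 to (1,3), left 2 to (1,1), down 1 to (2,1), right 1 to (2,2) — 7 moves in all.
Check: order respected (1 at step 4, 2 at step 5).

(3,2) (3,3) (2,3) (1,3) (1,2) (1,1) (2,1) (2,2)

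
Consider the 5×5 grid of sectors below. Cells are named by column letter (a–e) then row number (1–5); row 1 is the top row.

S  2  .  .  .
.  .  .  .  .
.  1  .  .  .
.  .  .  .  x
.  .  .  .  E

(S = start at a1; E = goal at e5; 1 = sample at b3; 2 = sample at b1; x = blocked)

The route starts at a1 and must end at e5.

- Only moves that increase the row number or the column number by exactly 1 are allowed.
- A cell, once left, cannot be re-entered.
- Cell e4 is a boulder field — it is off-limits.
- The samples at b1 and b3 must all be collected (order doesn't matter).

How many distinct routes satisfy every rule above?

A right/down-only route from a1 to e5 makes exactly 4 down-moves and 4 right-moves in some order.
With no other constraints that would be C(8,4) = 70 routes.
A monotone route can only reach the required cells in the order b1, b3, so split there and multiply the segment counts (each segment already excludes blocked cells): a1→b1: 1; b1→b3: 1; b3→e5: 6; product = 6.
That gives 6 routes.

6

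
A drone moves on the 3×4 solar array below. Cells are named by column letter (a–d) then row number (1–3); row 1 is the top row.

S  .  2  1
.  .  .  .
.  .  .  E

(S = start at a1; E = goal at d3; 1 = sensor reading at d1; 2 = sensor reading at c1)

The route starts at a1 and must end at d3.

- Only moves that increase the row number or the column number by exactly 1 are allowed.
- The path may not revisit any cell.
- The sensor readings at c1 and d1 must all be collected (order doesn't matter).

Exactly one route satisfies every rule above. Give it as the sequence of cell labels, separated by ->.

Moves only go right or down, so the column and row indices never decrease.
Route from a1: right 3 to d1, down 2 to d3 — 5 moves in all.
Check: all required cells visited.

a1 -> b1 -> c1 -> d1 -> d2 -> d3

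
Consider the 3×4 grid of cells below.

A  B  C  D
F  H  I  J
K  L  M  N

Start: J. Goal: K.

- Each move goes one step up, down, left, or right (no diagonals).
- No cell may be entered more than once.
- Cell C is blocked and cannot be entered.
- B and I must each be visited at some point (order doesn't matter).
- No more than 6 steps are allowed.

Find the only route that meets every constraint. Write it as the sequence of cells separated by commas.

J, I, H, B, A, F, K

The 6-move cap with required stops at B, I leaves no slack for detours.
Route from J: 2× left (reaching H), up to B, left to A, 2× down (reaching K) — 6 moves in all.
Check: all required cells visited; 6 ≤ 6 moves.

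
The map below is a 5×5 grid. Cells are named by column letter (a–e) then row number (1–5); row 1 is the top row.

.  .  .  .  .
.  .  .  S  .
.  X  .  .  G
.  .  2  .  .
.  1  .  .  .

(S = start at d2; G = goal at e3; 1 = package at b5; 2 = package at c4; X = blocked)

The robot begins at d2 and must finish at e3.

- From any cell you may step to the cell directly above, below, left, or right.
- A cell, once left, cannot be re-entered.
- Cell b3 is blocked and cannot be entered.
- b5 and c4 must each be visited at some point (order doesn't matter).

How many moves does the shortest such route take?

10

Any route passes through b5 and c4 in some order between d2 and e3. Summing Manhattan distances along each leg and taking the cheapest ordering (d2 → b5 → c4 → e3) gives a lower bound of 5 + 2 + 3 = 10 moves.
A route of 10 moves achieves this: d2 → d3 → d4 → c4 → b4 → b5 → c5 → d5 → e5 → e4 → e3.
Since 10 matches the lower bound, it is optimal.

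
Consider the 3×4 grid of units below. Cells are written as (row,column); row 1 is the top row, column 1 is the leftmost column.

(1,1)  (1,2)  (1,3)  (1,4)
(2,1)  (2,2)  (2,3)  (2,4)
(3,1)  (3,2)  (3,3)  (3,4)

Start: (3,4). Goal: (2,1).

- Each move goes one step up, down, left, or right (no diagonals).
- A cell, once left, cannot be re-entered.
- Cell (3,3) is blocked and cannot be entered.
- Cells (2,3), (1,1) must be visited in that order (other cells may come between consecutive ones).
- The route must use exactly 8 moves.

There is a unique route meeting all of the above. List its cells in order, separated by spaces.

(3,4) (2,4) (1,4) (1,3) (2,3) (2,2) (1,2) (1,1) (2,1)

The waypoints must appear in the order (2,3), (1,1), with no cell reused.
Route from (3,4): up 2 to (1,4), left 1 to (1,3), down 1 to (2,3), left 1 to (2,2), up 1 to (1,2), left 1 to (1,1), down 1 to (2,1) — 8 moves in all.
Check: order respected ((2,3) at step 4, (1,1) at step 7); 8 moves as required.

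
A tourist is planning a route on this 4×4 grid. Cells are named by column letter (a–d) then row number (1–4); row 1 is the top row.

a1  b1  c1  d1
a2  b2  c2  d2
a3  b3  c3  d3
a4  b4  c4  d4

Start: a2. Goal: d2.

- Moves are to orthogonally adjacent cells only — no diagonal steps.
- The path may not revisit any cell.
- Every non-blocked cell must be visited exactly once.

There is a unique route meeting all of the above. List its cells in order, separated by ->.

Need to visit all 16 open cells exactly once, starting at a2 and ending at d2.
Cell d1 has only two open neighbours (d2 and c1), so the path must pass straight through it: one of those is the cell it's entered from and the other is where it exits.
Route from a2: up to a1, right to b1, 2× down (reaching b3), left to a3, down to a4, 3× right (reaching d4), up to d3, left to c3, 2× up (reaching c1), right to d1, down to d2 — 15 moves in all.
Check: all 16 open cells covered.

a2 -> a1 -> b1 -> b2 -> b3 -> a3 -> a4 -> b4 -> c4 -> d4 -> d3 -> c3 -> c2 -> c1 -> d1 -> d2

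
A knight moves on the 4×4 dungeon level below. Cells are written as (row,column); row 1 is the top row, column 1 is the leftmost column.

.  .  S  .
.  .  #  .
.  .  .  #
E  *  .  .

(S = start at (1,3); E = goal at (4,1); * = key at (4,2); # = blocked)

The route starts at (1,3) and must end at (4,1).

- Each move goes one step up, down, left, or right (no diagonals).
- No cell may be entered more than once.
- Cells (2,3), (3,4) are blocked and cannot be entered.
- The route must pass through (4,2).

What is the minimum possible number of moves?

Any route passes through (4,2) somewhere between (1,3) and (4,1). Summing Manhattan distances along the two legs ((1,3) → (4,2) → (4,1)) gives a lower bound of 4 + 1 = 5 moves.
A route of 5 moves achieves this: (1,3) → (1,2) → (2,2) → (3,2) → (4,2) → (4,1).
Since 5 matches the lower bound, it is optimal.

5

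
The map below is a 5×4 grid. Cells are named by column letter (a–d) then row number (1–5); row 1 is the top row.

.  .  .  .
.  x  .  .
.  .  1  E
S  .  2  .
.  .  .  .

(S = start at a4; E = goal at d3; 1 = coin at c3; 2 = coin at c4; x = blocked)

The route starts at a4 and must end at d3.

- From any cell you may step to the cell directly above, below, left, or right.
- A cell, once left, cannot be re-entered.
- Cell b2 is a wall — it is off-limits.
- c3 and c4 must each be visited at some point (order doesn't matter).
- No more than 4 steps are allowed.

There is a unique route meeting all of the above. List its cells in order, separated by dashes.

The 4-move cap with required stops at c3, c4 leaves no slack for detours.
Route from a4: right 2 to c4, up 1 to c3, right 1 to d3 — 4 moves in all.
Check: all required cells visited; 4 ≤ 4 moves.

a4 - b4 - c4 - c3 - d3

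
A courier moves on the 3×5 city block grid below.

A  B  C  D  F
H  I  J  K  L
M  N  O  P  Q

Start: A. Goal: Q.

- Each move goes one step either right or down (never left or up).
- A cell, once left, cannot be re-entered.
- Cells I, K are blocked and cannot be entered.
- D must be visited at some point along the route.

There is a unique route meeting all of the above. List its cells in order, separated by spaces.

Moves only go right or down, so the column and row indices never decrease.
Route from A: right 4 to F, down 2 to Q — 6 moves in all.
Check: all required cells visited.

A B C D F L Q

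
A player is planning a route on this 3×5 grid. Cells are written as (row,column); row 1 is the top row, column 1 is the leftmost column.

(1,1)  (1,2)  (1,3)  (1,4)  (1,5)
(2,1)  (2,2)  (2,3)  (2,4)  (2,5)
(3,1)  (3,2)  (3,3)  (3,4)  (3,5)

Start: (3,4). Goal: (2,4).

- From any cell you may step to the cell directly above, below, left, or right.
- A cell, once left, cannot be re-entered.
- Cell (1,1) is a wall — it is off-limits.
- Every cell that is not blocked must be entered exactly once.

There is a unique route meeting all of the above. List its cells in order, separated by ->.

(3,4) -> (3,5) -> (2,5) -> (1,5) -> (1,4) -> (1,3) -> (1,2) -> (2,2) -> (2,1) -> (3,1) -> (3,2) -> (3,3) -> (2,3) -> (2,4)

Need to visit all 14 open cells exactly once, starting at (3,4) and ending at (2,4).
Cell (3,5) has only two open neighbours ((2,5) and (3,4)), so the path must pass straight through it: one of those is the cell it's entered from and the other is where it exits.
Route from (3,4): right to (3,5), 2× up (reaching (1,5)), 3× left (reaching (1,2)), down to (2,2), left to (2,1), down to (3,1), 2× right (reaching (3,3)), up to (2,3), right to (2,4) — 13 moves in all.
Check: all 14 open cells covered.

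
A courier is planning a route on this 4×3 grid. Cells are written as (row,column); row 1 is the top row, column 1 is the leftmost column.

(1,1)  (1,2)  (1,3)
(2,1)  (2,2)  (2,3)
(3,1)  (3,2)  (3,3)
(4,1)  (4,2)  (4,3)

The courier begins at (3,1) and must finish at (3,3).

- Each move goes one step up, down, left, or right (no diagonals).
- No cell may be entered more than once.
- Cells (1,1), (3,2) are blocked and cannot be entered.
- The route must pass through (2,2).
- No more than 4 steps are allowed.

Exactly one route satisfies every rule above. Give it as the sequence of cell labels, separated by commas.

(3,1), (2,1), (2,2), (2,3), (3,3)

The 4-move cap with required stops at (2,2) leaves no slack for detours.
Route from (3,1): up to (2,1), 2× right (reaching (2,3)), down to (3,3) — 4 moves in all.
Check: all required cells visited; 4 ≤ 4 moves.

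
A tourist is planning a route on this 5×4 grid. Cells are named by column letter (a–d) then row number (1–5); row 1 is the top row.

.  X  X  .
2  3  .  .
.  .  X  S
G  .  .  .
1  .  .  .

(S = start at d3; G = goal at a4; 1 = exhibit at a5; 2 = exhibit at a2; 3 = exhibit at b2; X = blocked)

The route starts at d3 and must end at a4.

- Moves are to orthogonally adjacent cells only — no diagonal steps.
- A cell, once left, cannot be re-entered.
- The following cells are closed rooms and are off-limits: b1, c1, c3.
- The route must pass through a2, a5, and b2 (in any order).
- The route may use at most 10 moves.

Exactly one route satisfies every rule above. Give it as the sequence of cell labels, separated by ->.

d3 -> d2 -> c2 -> b2 -> a2 -> a3 -> b3 -> b4 -> b5 -> a5 -> a4

The budget equals the shortest possible length, so every move has to be on a shortest route through the required cells.
Route from d3: up to d2, 3× left (reaching a2), down to a3, right to b3, 2× down (reaching b5), left to a5, up to a4 — 10 moves in all.
Check: all required cells visited; 10 ≤ 10 moves.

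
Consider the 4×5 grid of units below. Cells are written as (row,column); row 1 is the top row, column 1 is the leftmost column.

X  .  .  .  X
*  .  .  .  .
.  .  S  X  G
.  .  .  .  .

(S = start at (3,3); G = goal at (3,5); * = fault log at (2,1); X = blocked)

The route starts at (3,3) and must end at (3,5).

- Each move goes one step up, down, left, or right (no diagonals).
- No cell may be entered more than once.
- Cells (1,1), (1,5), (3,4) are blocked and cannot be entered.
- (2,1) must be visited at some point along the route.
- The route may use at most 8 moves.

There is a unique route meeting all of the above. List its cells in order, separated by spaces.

(3,3) (3,2) (3,1) (2,1) (2,2) (2,3) (2,4) (2,5) (3,5)

The 8-move cap with required stops at (2,1) leaves no slack for detours.
Route from (3,3): left 2 to (3,1), up 1 to (2,1), right 4 to (2,5), down 1 to (3,5) — 8 moves in all.
Check: all required cells visited; 8 ≤ 8 moves.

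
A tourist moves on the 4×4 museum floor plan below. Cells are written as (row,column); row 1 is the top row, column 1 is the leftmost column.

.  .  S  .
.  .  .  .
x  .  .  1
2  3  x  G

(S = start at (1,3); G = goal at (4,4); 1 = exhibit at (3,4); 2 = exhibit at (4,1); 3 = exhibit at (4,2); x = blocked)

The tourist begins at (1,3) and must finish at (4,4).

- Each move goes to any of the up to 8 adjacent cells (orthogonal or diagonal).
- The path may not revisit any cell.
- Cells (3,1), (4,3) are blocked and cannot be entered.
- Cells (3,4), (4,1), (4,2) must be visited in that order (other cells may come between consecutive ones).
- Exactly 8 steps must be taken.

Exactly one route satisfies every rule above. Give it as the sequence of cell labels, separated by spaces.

The waypoints must appear in the order (3,4), (4,1), (4,2), with no cell reused.
Route from (1,3): down-right to (2,4), down to (3,4), up-left to (2,3), 2× down-left (reaching (4,1)), right to (4,2), up-right to (3,3), down-right to (4,4) — 8 moves in all.
Check: order respected (1 at step 2, 2 at step 5, 3 at step 6); 8 moves as required.

(1,3) (2,4) (3,4) (2,3) (3,2) (4,1) (4,2) (3,3) (4,4)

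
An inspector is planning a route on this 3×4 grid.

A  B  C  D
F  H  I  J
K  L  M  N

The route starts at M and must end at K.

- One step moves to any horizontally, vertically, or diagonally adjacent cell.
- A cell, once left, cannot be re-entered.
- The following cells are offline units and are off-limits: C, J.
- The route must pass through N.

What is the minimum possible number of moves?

Any route passes through N somewhere between M and K. Summing Chebyshev distances along the two legs (M → N → K) gives a lower bound of 1 + 3 = 4 moves.
A route of 4 moves achieves this: M → N → I → H → K.
Since 4 matches the lower bound, it is optimal.

4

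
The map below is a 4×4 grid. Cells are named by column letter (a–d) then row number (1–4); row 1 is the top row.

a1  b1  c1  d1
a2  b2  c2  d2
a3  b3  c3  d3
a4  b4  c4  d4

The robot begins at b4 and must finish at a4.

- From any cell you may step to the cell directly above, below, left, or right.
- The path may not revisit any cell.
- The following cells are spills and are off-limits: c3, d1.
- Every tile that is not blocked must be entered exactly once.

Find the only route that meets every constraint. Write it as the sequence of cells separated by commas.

b4, c4, d4, d3, d2, c2, c1, b1, a1, a2, b2, b3, a3, a4

Need to visit all 14 open cells exactly once, starting at b4 and ending at a4.
Route from b4: right 2 to d4, up 2 to d2, left 1 to c2, up 1 to c1, left 2 to a1, down 1 to a2, right 1 to b2, down 1 to b3, left 1 to a3, down 1 to a4 — 13 moves in all.
Check: all 14 open cells covered.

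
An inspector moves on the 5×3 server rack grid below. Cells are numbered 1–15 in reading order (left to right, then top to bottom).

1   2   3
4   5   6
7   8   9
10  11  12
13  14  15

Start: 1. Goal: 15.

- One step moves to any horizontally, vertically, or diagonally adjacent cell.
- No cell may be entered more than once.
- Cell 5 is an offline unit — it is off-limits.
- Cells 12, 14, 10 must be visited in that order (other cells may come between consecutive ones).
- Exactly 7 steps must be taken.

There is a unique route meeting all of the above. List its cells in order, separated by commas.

1, 4, 8, 12, 14, 10, 11, 15

The waypoints must appear in the order 12, 14, 10, with no cell reused.
Route from 1: down 1 to 4, down-right 2 to 12, down-left 1 to 14, up-left 1 to 10, right 1 to 11, down-right 1 to 15 — 7 moves in all.
Check: order respected (12 at step 3, 14 at step 4, 10 at step 5); 7 moves as required.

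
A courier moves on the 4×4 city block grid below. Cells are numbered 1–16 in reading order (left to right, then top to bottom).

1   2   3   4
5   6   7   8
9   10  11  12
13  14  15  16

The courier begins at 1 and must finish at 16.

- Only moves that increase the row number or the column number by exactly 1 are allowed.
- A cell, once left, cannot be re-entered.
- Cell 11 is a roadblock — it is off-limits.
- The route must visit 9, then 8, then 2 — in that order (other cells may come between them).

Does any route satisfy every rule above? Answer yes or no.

no

8 lies above 9, so going from 9 to 8 would need an upward move — but moves only go right/down, so 9 cannot be visited before 8.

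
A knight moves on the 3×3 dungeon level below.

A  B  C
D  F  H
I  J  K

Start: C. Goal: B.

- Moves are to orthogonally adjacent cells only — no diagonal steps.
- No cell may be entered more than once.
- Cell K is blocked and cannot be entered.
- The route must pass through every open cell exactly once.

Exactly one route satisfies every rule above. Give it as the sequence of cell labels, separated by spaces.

C H F J I D A B

Need to visit all 8 open cells exactly once, starting at C and ending at B.
Cell H has only two open neighbours (C and F), so the path must pass straight through it: one of those is the cell it's entered from and the other is where it exits.
Route from C: down to H, left to F, down to J, left to I, 2× up (reaching A), right to B — 7 moves in all.
Check: all 8 open cells covered.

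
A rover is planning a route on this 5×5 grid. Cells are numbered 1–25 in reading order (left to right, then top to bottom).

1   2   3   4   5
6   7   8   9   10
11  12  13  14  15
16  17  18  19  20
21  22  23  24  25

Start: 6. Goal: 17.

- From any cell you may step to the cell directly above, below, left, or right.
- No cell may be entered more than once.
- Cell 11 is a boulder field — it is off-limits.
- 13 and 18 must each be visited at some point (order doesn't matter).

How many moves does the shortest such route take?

5

Any route passes through 13 and 18 in some order between 6 and 17. Summing Manhattan distances along each leg and taking the cheapest ordering (6 → 13 → 18 → 17) gives a lower bound of 3 + 1 + 1 = 5 moves.
A route of 5 moves achieves this: 6 → 7 → 12 → 13 → 18 → 17.
Since 5 matches the lower bound, it is optimal.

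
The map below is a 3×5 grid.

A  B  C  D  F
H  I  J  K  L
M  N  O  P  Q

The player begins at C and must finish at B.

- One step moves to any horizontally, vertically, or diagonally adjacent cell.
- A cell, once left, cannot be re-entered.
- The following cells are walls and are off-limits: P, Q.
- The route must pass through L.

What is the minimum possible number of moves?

5

Any route passes through L somewhere between C and B. Summing Chebyshev distances along the two legs (C → L → B) gives a lower bound of 2 + 3 = 5 moves.
A route of 5 moves achieves this: C → D → L → K → J → B.
Since 5 matches the lower bound, it is optimal.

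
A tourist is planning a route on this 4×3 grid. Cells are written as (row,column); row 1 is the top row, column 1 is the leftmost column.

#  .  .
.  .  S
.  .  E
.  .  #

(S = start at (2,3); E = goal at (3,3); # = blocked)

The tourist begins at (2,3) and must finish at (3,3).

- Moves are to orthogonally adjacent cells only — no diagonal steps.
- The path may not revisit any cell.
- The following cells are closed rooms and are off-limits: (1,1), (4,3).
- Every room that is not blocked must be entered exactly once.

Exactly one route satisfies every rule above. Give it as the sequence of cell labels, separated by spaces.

(2,3) (1,3) (1,2) (2,2) (2,1) (3,1) (4,1) (4,2) (3,2) (3,3)

Need to visit all 10 open cells exactly once, starting at (2,3) and ending at (3,3).
Cell (4,2) has only two open neighbours ((3,2) and (4,1)), so the path must pass straight through it: one of those is the cell it's entered from and the other is where it exits.
Route from (2,3): up 1 to (1,3), left 1 to (1,2), down 1 to (2,2), left 1 to (2,1), down 2 to (4,1), right 1 to (4,2), up 1 to (3,2), right 1 to (3,3) — 9 moves in all.
Check: all 10 open cells covered.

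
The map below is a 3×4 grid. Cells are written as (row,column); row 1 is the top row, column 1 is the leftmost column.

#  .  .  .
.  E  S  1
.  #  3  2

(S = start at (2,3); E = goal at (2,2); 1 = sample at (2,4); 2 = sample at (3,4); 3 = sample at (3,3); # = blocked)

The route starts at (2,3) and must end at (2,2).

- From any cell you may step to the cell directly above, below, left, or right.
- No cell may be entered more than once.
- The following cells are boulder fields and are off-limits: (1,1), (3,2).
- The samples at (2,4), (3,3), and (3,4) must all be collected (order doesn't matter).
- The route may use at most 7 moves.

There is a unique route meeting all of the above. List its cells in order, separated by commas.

The budget equals the shortest possible length, so every move has to be on a shortest route through the required cells.
Route from (2,3): down to (3,3), right to (3,4), 2× up (reaching (1,4)), 2× left (reaching (1,2)), down to (2,2) — 7 moves in all.
Check: all required cells visited; 7 ≤ 7 moves.

(2,3), (3,3), (3,4), (2,4), (1,4), (1,3), (1,2), (2,2)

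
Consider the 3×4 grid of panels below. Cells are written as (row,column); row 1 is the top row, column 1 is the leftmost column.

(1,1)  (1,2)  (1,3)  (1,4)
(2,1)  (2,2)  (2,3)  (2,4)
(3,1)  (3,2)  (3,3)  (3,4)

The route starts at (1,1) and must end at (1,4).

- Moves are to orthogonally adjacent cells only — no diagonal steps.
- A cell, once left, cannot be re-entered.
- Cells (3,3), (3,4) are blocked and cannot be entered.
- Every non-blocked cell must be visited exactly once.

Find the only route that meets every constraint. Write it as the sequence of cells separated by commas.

Need to visit all 10 open cells exactly once, starting at (1,1) and ending at (1,4).
Route from (1,1): down 2 to (3,1), right 1 to (3,2), up 2 to (1,2), right 1 to (1,3), down 1 to (2,3), right 1 to (2,4), up 1 to (1,4) — 9 moves in all.
Check: all 10 open cells covered.

(1,1), (2,1), (3,1), (3,2), (2,2), (1,2), (1,3), (2,3), (2,4), (1,4)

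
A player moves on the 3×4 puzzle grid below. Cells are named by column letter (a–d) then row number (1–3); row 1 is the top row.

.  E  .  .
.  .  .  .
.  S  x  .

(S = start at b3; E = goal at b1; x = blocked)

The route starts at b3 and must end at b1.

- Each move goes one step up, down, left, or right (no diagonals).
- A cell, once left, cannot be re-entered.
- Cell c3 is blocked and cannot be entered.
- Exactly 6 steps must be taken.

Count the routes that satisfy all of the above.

Need simple routes of exactly 6 moves from b3 to b1 (Manhattan distance 2, so 2 moves are spent on a detour and 2 undoing it).
Enumerating: b3 b2 c2 d2 d1 c1 b1 | b3 a3 a2 b2 c2 c1 b1.
That gives 2 routes.

2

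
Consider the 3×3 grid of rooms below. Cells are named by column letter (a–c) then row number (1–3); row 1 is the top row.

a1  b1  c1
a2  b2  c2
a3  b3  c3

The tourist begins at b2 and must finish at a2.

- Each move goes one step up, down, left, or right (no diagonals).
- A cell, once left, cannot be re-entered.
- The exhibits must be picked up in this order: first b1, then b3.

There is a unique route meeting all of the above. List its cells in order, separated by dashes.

b2 - b1 - c1 - c2 - c3 - b3 - a3 - a2

The waypoints must appear in the order b1, b3, with no cell reused.
Route from b2: up 1 to b1, right 1 to c1, down 2 to c3, left 2 to a3, up 1 to a2 — 7 moves in all.
Check: order respected (b1 at step 1, b3 at step 5).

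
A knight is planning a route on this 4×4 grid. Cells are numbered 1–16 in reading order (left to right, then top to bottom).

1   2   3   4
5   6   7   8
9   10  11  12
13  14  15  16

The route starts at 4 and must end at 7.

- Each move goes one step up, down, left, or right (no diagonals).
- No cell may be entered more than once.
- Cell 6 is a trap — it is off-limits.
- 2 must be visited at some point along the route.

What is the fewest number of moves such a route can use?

Any route passes through 2 somewhere between 4 and 7. Summing Manhattan distances along the two legs (4 → 2 → 7) gives a lower bound of 2 + 2 = 4 moves.
The shortest route satisfying every rule uses 8 moves: 4 → 3 → 2 → 1 → 5 → 9 → 10 → 11 → 7.
The bound of 4 isn't tight here; checking systematically, no route of length 4 through 7 satisfies every constraint (on a 4-connected grid the length of any start-to-goal walk has the same parity as the Manhattan bound, so only lengths 4, 6, 8, … need checking), so 8 is the minimum.

8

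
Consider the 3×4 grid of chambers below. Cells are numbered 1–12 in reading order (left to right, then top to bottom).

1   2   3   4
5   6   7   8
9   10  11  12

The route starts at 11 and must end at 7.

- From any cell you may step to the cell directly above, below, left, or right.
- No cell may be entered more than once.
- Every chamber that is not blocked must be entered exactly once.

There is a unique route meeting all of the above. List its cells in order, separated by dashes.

Need to visit all 12 open cells exactly once, starting at 11 and ending at 7.
Route from 11: right 1 to 12, up 2 to 4, left 3 to 1, down 2 to 9, right 1 to 10, up 1 to 6, right 1 to 7 — 11 moves in all.
Check: all 12 open cells covered.

11 - 12 - 8 - 4 - 3 - 2 - 1 - 5 - 9 - 10 - 6 - 7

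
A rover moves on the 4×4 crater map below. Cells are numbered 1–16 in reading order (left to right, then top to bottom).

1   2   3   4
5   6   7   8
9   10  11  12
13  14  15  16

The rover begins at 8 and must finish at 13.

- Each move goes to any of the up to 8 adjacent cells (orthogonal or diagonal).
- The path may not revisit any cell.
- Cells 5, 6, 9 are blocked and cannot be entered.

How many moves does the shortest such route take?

With diagonal moves allowed, the Chebyshev distance max(|Δrow|,|Δcol|) from 8 to 13 is 3, so at least 3 moves are needed.
A route of 3 moves achieves this: 8 → 7 → 10 → 13.
Since 3 matches the lower bound, it is optimal.

3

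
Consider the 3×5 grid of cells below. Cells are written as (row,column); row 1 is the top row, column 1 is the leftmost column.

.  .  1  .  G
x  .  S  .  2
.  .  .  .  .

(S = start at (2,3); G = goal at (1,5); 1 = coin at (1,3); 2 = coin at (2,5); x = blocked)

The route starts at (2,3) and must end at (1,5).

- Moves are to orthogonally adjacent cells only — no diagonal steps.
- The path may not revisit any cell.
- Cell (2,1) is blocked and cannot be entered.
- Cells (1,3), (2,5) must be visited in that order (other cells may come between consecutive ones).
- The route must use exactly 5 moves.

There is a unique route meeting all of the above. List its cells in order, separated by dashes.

The waypoints must appear in the order (1,3), (2,5), with no cell reused.
Route from (2,3): up 1 to (1,3), right 1 to (1,4), down 1 to (2,4), right 1 to (2,5), up 1 to (1,5) — 5 moves in all.
Check: order respected (1 at step 1, 2 at step 4); 5 moves as required.

(2,3) - (1,3) - (1,4) - (2,4) - (2,5) - (1,5)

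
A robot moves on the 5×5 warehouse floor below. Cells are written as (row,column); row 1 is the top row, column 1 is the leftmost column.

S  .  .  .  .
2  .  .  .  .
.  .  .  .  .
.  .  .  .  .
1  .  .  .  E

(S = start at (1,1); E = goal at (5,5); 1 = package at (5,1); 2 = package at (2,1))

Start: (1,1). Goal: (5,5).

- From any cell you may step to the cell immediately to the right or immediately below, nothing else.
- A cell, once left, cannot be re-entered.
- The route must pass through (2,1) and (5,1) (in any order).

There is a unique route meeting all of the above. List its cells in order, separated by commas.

(1,1), (2,1), (3,1), (4,1), (5,1), (5,2), (5,3), (5,4), (5,5)

Moves only go right or down, so the column and row indices never decrease.
Route from (1,1): 4× down (reaching (5,1)), 4× right (reaching (5,5)) — 8 moves in all.
Check: all required cells visited.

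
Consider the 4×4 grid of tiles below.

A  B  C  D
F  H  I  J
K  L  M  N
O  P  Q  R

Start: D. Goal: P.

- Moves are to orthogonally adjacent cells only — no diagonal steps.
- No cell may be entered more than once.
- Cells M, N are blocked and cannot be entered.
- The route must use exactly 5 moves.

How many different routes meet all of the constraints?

3

Need simple routes of exactly 5 moves from D to P (Manhattan distance 5, so 0 moves are spent on a detour and 0 undoing it).
Enumerating: D J I H L P | D C I H L P | D C B H L P.
That gives 3 routes.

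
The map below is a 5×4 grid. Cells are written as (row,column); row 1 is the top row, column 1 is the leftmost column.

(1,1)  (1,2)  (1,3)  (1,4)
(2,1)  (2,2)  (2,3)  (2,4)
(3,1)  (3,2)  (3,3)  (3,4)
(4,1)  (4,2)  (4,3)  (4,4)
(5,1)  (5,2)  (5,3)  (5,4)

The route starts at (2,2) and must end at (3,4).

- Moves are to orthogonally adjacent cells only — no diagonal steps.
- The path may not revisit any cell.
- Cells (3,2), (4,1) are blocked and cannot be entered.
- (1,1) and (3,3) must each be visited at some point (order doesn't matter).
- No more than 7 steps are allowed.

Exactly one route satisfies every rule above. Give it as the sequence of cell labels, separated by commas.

Any route must reach (1,1) and (3,3) and still end at (3,4) within 7 moves, so the order of the required stops is forced.
Route from (2,2): left to (2,1), up to (1,1), 2× right (reaching (1,3)), 2× down (reaching (3,3)), right to (3,4) — 7 moves in all.
Check: all required cells visited; 7 ≤ 7 moves.

(2,2), (2,1), (1,1), (1,2), (1,3), (2,3), (3,3), (3,4)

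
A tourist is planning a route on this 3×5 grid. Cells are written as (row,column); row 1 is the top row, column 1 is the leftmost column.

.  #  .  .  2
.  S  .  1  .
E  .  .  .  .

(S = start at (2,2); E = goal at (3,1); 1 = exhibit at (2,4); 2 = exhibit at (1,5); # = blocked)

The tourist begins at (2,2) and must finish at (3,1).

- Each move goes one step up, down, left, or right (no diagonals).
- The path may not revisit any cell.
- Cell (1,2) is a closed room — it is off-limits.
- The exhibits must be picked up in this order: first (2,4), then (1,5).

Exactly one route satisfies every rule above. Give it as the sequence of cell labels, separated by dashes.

The waypoints must appear in the order (2,4), (1,5), with no cell reused.
Route from (2,2): right 2 to (2,4), up 1 to (1,4), right 1 to (1,5), down 2 to (3,5), left 4 to (3,1) — 10 moves in all.
Check: order respected (1 at step 2, 2 at step 4).

(2,2) - (2,3) - (2,4) - (1,4) - (1,5) - (2,5) - (3,5) - (3,4) - (3,3) - (3,2) - (3,1)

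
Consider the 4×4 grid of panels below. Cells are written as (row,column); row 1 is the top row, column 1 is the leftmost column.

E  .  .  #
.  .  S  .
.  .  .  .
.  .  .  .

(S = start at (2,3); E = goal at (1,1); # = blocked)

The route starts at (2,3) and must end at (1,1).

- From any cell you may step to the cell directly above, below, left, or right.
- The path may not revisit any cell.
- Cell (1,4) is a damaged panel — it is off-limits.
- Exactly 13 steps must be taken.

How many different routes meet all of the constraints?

Need simple routes of exactly 13 moves from (2,3) to (1,1) (Manhattan distance 3, so 5 moves are spent on a detour and 5 undoing it).
Enumerating: (2,3) (1,3) (1,2) (2,2) (3,2) (3,3) (3,4) (4,4) (4,3) (4,2) (4,1) (3,1) (2,1) (1,1) | (2,3) (2,4) (3,4) (4,4) (4,3) (3,3) (3,2) (4,2) (4,1) (3,1) (2,1) (2,2) (1,2) (1,1).
That gives 2 routes.

2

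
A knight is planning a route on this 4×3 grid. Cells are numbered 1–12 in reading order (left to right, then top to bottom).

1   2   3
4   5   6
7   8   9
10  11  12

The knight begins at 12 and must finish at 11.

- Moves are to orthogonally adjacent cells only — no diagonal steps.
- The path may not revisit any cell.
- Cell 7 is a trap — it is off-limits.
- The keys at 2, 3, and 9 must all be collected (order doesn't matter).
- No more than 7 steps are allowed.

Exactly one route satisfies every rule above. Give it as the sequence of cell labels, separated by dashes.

The 7-move cap with required stops at 2, 3, 9 leaves no slack for detours.
Route from 12: 3× up (reaching 3), left to 2, 3× down (reaching 11) — 7 moves in all.
Check: all required cells visited; 7 ≤ 7 moves.

12 - 9 - 6 - 3 - 2 - 5 - 8 - 11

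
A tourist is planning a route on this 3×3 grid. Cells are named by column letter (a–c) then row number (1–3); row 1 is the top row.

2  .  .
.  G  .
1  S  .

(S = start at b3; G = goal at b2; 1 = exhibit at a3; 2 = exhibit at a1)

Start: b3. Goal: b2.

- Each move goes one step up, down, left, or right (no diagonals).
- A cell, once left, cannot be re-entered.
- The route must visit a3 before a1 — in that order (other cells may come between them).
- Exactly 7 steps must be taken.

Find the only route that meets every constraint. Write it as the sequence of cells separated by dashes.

b3 - a3 - a2 - a1 - b1 - c1 - c2 - b2

The waypoints must appear in the order a3, a1, with no cell reused.
Route from b3: left to a3, 2× up (reaching a1), 2× right (reaching c1), down to c2, left to b2 — 7 moves in all.
Check: order respected (1 at step 1, 2 at step 3); 7 moves as required.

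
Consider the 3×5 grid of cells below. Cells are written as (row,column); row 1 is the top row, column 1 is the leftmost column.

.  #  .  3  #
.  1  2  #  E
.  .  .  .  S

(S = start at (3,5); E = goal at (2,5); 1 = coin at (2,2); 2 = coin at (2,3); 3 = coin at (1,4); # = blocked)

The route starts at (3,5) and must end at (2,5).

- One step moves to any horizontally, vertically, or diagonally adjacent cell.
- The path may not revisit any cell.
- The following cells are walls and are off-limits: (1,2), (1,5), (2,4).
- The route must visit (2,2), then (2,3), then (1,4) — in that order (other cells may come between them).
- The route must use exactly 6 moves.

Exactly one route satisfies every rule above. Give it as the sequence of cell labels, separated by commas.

(3,5), (3,4), (3,3), (2,2), (2,3), (1,4), (2,5)

The waypoints must appear in the order (2,2), (2,3), (1,4), with no cell reused.
Route from (3,5): 2× left (reaching (3,3)), up-left to (2,2), right to (2,3), up-right to (1,4), down-right to (2,5) — 6 moves in all.
Check: order respected (1 at step 3, 2 at step 4, 3 at step 5); 6 moves as required.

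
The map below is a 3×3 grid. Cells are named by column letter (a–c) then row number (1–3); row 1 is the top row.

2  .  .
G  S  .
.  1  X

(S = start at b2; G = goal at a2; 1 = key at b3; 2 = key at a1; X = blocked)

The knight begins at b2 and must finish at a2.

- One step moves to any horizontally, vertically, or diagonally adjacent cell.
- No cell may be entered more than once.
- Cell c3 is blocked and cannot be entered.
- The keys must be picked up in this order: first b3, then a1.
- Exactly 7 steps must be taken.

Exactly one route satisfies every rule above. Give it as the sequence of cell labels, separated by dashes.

b2 - a3 - b3 - c2 - c1 - b1 - a1 - a2

The waypoints must appear in the order b3, a1, with no cell reused.
Route from b2: down-left 1 to a3, right 1 to b3, up-right 1 to c2, up 1 to c1, left 2 to a1, down 1 to a2 — 7 moves in all.
Check: order respected (1 at step 2, 2 at step 6); 7 moves as required.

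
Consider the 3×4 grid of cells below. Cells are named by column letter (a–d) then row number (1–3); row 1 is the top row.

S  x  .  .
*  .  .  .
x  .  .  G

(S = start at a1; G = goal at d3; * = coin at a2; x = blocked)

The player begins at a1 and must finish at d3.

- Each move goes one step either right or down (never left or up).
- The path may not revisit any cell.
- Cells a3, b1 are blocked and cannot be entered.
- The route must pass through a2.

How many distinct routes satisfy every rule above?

3

A right/down-only route from a1 to d3 makes exactly 2 down-moves and 3 right-moves in some order.
With no other constraints that would be C(5,2) = 10 routes.
Split at a2 and multiply the segment counts (each segment already excludes blocked cells): a1→a2: 1; a2→d3: 3; product = 3.
That gives 3 routes.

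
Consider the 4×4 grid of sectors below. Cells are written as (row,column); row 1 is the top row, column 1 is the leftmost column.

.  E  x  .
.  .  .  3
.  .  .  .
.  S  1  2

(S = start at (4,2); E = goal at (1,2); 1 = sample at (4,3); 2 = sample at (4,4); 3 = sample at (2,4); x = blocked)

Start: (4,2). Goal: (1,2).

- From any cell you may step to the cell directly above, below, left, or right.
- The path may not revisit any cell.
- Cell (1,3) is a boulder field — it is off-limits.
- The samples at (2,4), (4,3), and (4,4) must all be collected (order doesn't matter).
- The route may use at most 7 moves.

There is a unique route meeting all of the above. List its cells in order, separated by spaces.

(4,2) (4,3) (4,4) (3,4) (2,4) (2,3) (2,2) (1,2)

Any route must reach (2,4), (4,3), and (4,4) and still end at (1,2) within 7 moves, so the order of the required stops is forced.
Route from (4,2): 2× right (reaching (4,4)), 2× up (reaching (2,4)), 2× left (reaching (2,2)), up to (1,2) — 7 moves in all.
Check: all required cells visited; 7 ≤ 7 moves.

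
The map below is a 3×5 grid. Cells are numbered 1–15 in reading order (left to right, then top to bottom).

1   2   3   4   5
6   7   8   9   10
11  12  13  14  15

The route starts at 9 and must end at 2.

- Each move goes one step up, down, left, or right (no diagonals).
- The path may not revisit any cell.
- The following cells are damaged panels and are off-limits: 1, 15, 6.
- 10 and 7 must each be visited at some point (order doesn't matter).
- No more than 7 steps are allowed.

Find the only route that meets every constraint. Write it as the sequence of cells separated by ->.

The 7-move cap with required stops at 10, 7 leaves no slack for detours.
Route from 9: right to 10, up to 5, 2× left (reaching 3), down to 8, left to 7, up to 2 — 7 moves in all.
Check: all required cells visited; 7 ≤ 7 moves.

9 -> 10 -> 5 -> 4 -> 3 -> 8 -> 7 -> 2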